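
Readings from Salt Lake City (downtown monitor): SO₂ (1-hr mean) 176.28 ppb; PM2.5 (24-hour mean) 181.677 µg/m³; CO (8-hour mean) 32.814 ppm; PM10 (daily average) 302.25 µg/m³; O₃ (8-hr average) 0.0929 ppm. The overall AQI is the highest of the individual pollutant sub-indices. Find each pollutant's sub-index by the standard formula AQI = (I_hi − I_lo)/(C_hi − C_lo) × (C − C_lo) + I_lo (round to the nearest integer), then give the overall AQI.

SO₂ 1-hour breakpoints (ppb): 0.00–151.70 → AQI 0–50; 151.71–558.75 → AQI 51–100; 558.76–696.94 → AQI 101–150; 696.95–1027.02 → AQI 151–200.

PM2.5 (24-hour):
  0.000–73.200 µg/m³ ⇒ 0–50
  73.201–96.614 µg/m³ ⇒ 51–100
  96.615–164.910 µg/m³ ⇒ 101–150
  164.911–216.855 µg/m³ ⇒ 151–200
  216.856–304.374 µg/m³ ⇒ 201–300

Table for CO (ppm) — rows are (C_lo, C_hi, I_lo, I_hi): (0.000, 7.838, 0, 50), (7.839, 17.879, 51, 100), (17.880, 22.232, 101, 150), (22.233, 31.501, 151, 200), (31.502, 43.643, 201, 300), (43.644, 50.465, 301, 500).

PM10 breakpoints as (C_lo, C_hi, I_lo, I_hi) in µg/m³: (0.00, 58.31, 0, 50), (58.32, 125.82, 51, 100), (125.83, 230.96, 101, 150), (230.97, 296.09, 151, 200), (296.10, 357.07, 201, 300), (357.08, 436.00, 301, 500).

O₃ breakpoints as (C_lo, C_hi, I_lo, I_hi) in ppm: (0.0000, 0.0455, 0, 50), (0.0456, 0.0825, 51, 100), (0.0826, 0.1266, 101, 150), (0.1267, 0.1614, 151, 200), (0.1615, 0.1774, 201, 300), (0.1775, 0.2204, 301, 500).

SO₂: row 151.71–558.75 (AQI 51–100). (100−51)·(176.28−151.71)/(558.75−151.71) + 51 = 49·24.57/407.04 + 51 ≈ 53.96 → 54.
PM2.5: 181.677 ∈ [164.911, 216.855] ↔ index [151, 200].
151 + (181.677−164.911)·(200−151)/(216.855−164.911) = 151 + 16.766·49/51.944 ≈ 166.82, so AQI = 167.
CO 32.814: bracket 31.502–43.643 → index 201–300; slope 99/12.141, offset 1.312.
AQI = 201 + 99/12.141·1.312 ≈ 211.70 ⇒ 212.
PM10: 302.25 lies in 296.10–357.07, so I_lo=201, I_hi=300, C_lo=296.10, C_hi=357.07.
(300−201)/(357.07−296.10) × (302.25−296.10) + 201 = 99/60.97 × 6.15 + 201 ≈ 210.99 → 211.
O₃: 0.0929 lies in 0.0826–0.1266, so I_lo=101, I_hi=150, C_lo=0.0826, C_hi=0.1266.
(150−101)/(0.1266−0.0826) × (0.0929−0.0826) + 101 = 49/0.0440 × 0.0103 + 101 ≈ 112.47 → 112.
Sub-indices: SO₂→54, PM2.5→167, CO→212, PM10→211, O₃→112. Overall AQI = max = 212; dominant pollutant is CO.

212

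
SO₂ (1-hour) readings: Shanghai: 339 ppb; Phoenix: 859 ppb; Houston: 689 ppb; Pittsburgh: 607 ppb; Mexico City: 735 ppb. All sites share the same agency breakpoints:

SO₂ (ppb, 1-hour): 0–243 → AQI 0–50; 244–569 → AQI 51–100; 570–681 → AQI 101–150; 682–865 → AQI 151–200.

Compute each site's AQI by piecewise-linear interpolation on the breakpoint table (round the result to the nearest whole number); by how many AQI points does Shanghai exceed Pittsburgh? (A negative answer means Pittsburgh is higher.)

Shanghai 339: bracket 244–569 → index 51–100; slope 49/325, offset 95.
AQI = 51 + 49/325·95 ≈ 65.32 ⇒ 65.
Phoenix 859: bracket 682–865 → index 151–200; slope 49/183, offset 177.
AQI = 151 + 49/183·177 ≈ 198.39 ⇒ 198.
Houston: 689 ∈ [682, 865] ↔ index [151, 200].
151 + (689−682)·(200−151)/(865−682) = 151 + 7·49/183 ≈ 152.87, so AQI = 153.
Pittsburgh: 607 ∈ [570, 681] ↔ index [101, 150].
101 + (607−570)·(150−101)/(681−570) = 101 + 37·49/111 ≈ 117.33, so AQI = 117.
Mexico City 735: bracket 682–865 → index 151–200; slope 49/183, offset 53.
AQI = 151 + 49/183·53 ≈ 165.19 ⇒ 165.
AQIs: Shanghai=65, Phoenix=198, Houston=153, Pittsburgh=117, Mexico City=165. Shanghai (65) − Pittsburgh (117) = -52.

-52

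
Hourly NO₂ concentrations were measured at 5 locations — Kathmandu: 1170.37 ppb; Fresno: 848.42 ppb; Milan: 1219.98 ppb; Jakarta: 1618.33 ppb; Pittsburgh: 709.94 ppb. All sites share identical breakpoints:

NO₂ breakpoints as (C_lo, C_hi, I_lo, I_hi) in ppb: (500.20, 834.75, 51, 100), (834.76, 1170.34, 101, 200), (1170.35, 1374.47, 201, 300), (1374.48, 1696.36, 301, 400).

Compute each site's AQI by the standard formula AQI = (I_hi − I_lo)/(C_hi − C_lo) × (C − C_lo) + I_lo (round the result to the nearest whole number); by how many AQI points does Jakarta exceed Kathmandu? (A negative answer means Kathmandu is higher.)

Kathmandu: row 1170.35–1374.47 (AQI 201–300). (300−201)·(1170.37−1170.35)/(1374.47−1170.35) + 201 = 99·0.02/204.12 + 201 ≈ 201.01 → 201.
Fresno 848.42: bracket 834.76–1170.34 → index 101–200; slope 99/335.58, offset 13.66.
AQI = 101 + 99/335.58·13.66 ≈ 105.03 ⇒ 105.
Milan 1219.98: bracket 1170.35–1374.47 → index 201–300; slope 99/204.12, offset 49.63.
AQI = 201 + 99/204.12·49.63 ≈ 225.07 ⇒ 225.
Jakarta: 1618.33 ∈ [1374.48, 1696.36] ↔ index [301, 400].
301 + (1618.33−1374.48)·(400−301)/(1696.36−1374.48) = 301 + 243.85·99/321.88 ≈ 376.00, so AQI = 376.
Pittsburgh: 709.94 ∈ [500.20, 834.75] ↔ index [51, 100].
51 + (709.94−500.20)·(100−51)/(834.75−500.20) = 51 + 209.74·49/334.55 ≈ 81.72, so AQI = 82.
AQIs: Kathmandu=201, Fresno=105, Milan=225, Jakarta=376, Pittsburgh=82. Jakarta (376) − Kathmandu (201) = 175.

175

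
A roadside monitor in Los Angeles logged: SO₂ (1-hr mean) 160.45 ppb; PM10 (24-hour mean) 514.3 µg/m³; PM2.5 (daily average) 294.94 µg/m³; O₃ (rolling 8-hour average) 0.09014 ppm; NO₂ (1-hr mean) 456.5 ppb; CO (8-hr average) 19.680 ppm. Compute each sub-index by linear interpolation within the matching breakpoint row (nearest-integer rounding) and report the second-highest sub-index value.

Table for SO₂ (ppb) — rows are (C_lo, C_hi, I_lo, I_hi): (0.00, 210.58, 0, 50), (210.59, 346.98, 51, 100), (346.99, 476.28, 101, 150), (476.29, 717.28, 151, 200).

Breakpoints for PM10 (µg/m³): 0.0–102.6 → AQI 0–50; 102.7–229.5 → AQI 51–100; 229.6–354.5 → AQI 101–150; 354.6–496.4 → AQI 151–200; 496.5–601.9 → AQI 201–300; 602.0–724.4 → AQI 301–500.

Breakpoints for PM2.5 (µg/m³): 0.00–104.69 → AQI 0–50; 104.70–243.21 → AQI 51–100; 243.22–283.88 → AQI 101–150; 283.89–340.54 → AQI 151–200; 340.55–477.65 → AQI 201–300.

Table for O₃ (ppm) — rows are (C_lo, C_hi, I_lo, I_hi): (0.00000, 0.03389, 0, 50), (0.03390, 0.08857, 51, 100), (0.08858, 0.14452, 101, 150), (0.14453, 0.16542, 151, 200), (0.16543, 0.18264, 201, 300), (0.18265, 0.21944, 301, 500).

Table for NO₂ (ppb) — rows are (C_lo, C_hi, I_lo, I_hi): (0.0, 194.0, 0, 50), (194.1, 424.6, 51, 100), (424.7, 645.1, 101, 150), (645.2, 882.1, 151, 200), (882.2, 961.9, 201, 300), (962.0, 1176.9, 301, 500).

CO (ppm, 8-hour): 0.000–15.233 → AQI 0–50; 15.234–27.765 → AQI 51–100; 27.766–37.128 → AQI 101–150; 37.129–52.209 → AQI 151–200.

161

SO₂ 160.45: bracket 0.00–210.58 → index 0–50; slope 50/210.58, offset 160.45.
AQI = 0 + 50/210.58·160.45 ≈ 38.10 ⇒ 38.
PM10: 514.3 lies in 496.5–601.9, so I_lo=201, I_hi=300, C_lo=496.5, C_hi=601.9.
(300−201)/(601.9−496.5) × (514.3−496.5) + 201 = 99/105.4 × 17.8 + 201 ≈ 217.72 → 218.
PM2.5: row 283.89–340.54 (AQI 151–200). (200−151)·(294.94−283.89)/(340.54−283.89) + 151 = 49·11.05/56.65 + 151 ≈ 160.56 → 161.
O₃: 0.09014 ∈ [0.08858, 0.14452] ↔ index [101, 150].
101 + (0.09014−0.08858)·(150−101)/(0.14452−0.08858) = 101 + 0.00156·49/0.05594 ≈ 102.37, so AQI = 102.
NO₂: 456.5 ∈ [424.7, 645.1] ↔ index [101, 150].
101 + (456.5−424.7)·(150−101)/(645.1−424.7) = 101 + 31.8·49/220.4 ≈ 108.07, so AQI = 108.
CO 19.680: bracket 15.234–27.765 → index 51–100; slope 49/12.531, offset 4.446.
AQI = 51 + 49/12.531·4.446 ≈ 68.39 ⇒ 68.
Sub-indices: SO₂→38, PM10→218, PM2.5→161, O₃→102, NO₂→108, CO→68. Ranked high→low: 218, 161, 108, 102, 68, 38. Second-highest sub-index = 161.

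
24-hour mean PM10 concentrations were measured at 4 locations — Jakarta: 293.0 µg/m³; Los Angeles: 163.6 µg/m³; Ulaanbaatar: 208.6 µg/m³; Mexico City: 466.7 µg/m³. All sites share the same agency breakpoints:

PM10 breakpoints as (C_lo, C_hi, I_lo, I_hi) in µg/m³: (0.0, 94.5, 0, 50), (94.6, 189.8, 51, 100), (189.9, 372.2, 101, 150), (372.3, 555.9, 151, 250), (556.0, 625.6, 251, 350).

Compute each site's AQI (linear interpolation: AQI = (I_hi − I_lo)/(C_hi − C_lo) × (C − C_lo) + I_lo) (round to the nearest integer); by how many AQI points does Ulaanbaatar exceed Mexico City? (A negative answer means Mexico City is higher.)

-96

Jakarta: 293.0 lies in 189.9–372.2, so I_lo=101, I_hi=150, C_lo=189.9, C_hi=372.2.
(150−101)/(372.2−189.9) × (293.0−189.9) + 101 = 49/182.3 × 103.1 + 101 ≈ 128.71 → 129.
Los Angeles: 163.6 lies in 94.6–189.8, so I_lo=51, I_hi=100, C_lo=94.6, C_hi=189.8.
(100−51)/(189.8−94.6) × (163.6−94.6) + 51 = 49/95.2 × 69.0 + 51 ≈ 86.51 → 87.
Ulaanbaatar: row 189.9–372.2 (AQI 101–150). (150−101)·(208.6−189.9)/(372.2−189.9) + 101 = 49·18.7/182.3 + 101 ≈ 106.03 → 106.
Mexico City: 466.7 lies in 372.3–555.9, so I_lo=151, I_hi=250, C_lo=372.3, C_hi=555.9.
(250−151)/(555.9−372.3) × (466.7−372.3) + 151 = 99/183.6 × 94.4 + 151 ≈ 201.90 → 202.
AQIs: Jakarta=129, Los Angeles=87, Ulaanbaatar=106, Mexico City=202. Ulaanbaatar (106) − Mexico City (202) = -96.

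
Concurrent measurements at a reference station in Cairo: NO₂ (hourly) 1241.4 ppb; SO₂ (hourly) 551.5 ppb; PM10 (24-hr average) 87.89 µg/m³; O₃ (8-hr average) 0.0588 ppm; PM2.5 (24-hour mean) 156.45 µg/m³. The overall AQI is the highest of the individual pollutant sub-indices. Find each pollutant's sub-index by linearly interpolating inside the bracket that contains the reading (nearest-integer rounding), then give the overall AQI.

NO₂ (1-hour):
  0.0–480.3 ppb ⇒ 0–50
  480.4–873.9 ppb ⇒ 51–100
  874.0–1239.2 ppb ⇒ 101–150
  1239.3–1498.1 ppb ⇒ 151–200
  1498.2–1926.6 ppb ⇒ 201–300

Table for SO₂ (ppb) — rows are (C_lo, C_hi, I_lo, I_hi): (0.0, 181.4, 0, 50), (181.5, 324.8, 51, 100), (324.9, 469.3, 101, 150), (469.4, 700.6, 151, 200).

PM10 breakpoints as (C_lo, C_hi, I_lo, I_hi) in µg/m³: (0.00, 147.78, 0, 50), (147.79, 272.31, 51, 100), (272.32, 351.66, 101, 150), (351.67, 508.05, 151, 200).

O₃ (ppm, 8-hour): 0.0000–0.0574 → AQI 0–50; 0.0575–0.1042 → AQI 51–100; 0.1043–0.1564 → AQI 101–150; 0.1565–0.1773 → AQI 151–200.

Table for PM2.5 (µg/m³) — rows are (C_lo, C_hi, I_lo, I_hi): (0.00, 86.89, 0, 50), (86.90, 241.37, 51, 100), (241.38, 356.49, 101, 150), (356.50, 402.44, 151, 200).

NO₂: 1241.4 lies in 1239.3–1498.1, so I_lo=151, I_hi=200, C_lo=1239.3, C_hi=1498.1.
(200−151)/(1498.1−1239.3) × (1241.4−1239.3) + 151 = 49/258.8 × 2.1 + 151 ≈ 151.40 → 151.
SO₂: 551.5 lies in 469.4–700.6, so I_lo=151, I_hi=200, C_lo=469.4, C_hi=700.6.
(200−151)/(700.6−469.4) × (551.5−469.4) + 151 = 49/231.2 × 82.1 + 151 ≈ 168.40 → 168.
PM10: 87.89 ∈ [0.00, 147.78] ↔ index [0, 50].
0 + (87.89−0.00)·(50−0)/(147.78−0.00) = 0 + 87.89·50/147.78 ≈ 29.74, so AQI = 30.
O₃: 0.0588 lies in 0.0575–0.1042, so I_lo=51, I_hi=100, C_lo=0.0575, C_hi=0.1042.
(100−51)/(0.1042−0.0575) × (0.0588−0.0575) + 51 = 49/0.0467 × 0.0013 + 51 ≈ 52.36 → 52.
PM2.5: row 86.90–241.37 (AQI 51–100). (100−51)·(156.45−86.90)/(241.37−86.90) + 51 = 49·69.55/154.47 + 51 ≈ 73.06 → 73.
Sub-indices: NO₂→151, SO₂→168, PM10→30, O₃→52, PM2.5→73. Overall AQI = max = 168; dominant pollutant is SO₂.
AQI 168: Unhealthy.

168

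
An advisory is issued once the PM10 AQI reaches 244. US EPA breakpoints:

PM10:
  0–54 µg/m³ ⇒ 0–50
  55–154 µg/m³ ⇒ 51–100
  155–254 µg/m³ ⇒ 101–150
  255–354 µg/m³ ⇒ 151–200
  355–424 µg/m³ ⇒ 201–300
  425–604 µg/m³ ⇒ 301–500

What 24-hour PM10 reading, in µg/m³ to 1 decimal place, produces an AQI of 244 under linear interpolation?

385.0

AQI 244 lies in the 201–300 band, which corresponds to 355–424 µg/m³.
C = 355 + (244−201)×(424−355)/(300−201) = 355 + 43×69/99 ≈ 384.970 µg/m³ → 385.0 µg/m³ to 1 dp.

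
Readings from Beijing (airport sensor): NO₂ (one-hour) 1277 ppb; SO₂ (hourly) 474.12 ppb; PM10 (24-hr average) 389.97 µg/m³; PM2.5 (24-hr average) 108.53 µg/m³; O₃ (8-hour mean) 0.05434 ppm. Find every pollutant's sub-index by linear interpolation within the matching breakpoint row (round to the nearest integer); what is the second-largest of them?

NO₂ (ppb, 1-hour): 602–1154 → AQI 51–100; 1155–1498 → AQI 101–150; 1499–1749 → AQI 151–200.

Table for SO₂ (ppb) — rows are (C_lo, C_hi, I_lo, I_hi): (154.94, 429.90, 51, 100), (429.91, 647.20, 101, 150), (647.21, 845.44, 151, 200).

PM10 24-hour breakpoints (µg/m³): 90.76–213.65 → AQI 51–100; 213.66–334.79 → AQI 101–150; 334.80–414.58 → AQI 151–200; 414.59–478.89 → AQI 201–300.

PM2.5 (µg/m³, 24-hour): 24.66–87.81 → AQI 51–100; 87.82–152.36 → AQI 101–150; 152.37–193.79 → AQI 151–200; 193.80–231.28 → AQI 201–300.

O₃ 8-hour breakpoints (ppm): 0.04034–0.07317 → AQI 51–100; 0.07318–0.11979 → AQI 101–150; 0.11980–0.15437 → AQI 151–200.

NO₂ 1277: bracket 1155–1498 → index 101–150; slope 49/343, offset 122.
AQI = 101 + 49/343·122 ≈ 118.43 ⇒ 118.
SO₂ 474.12: bracket 429.91–647.20 → index 101–150; slope 49/217.29, offset 44.21.
AQI = 101 + 49/217.29·44.21 ≈ 110.97 ⇒ 111.
PM10: 389.97 lies in 334.80–414.58, so I_lo=151, I_hi=200, C_lo=334.80, C_hi=414.58.
(200−151)/(414.58−334.80) × (389.97−334.80) + 151 = 49/79.78 × 55.17 + 151 ≈ 184.88 → 185.
PM2.5: row 87.82–152.36 (AQI 101–150). (150−101)·(108.53−87.82)/(152.36−87.82) + 101 = 49·20.71/64.54 + 101 ≈ 116.72 → 117.
O₃: 0.05434 lies in 0.04034–0.07317, so I_lo=51, I_hi=100, C_lo=0.04034, C_hi=0.07317.
(100−51)/(0.07317−0.04034) × (0.05434−0.04034) + 51 = 49/0.03283 × 0.01400 + 51 ≈ 71.90 → 72.
Sub-indices: NO₂→118, SO₂→111, PM10→185, PM2.5→117, O₃→72. Ranked high→low: 185, 118, 117, 111, 72. Second-highest sub-index = 118.

118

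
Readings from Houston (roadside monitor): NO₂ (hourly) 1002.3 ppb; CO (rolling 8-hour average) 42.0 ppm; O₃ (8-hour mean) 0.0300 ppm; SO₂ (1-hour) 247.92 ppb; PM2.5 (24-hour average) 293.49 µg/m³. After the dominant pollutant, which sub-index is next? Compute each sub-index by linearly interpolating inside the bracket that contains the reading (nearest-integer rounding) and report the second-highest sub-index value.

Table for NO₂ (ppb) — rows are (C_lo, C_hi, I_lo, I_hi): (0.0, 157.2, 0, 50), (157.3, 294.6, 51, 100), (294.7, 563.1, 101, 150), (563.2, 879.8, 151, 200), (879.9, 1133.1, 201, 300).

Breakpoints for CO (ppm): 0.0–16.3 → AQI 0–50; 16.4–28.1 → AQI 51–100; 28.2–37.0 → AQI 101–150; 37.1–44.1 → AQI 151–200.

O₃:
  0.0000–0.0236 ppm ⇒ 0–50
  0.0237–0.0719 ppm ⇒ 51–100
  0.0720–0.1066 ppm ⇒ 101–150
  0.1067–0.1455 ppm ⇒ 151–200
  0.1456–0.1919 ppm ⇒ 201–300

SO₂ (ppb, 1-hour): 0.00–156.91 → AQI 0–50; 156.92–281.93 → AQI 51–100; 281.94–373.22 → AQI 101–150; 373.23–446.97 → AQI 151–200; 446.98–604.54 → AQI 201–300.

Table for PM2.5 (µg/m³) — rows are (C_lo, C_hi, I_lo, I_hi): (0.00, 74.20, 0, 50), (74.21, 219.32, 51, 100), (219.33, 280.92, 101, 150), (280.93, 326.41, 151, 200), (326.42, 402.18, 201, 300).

NO₂ 1002.3: bracket 879.9–1133.1 → index 201–300; slope 99/253.2, offset 122.4.
AQI = 201 + 99/253.2·122.4 ≈ 248.86 ⇒ 249.
CO 42.0: bracket 37.1–44.1 → index 151–200; slope 49/7.0, offset 4.9.
AQI = 151 + 49/7.0·4.9 ≈ 185.30 ⇒ 185.
O₃: 0.0300 lies in 0.0237–0.0719, so I_lo=51, I_hi=100, C_lo=0.0237, C_hi=0.0719.
(100−51)/(0.0719−0.0237) × (0.0300−0.0237) + 51 = 49/0.0482 × 0.0063 + 51 ≈ 57.40 → 57.
SO₂: 247.92 ∈ [156.92, 281.93] ↔ index [51, 100].
51 + (247.92−156.92)·(100−51)/(281.93−156.92) = 51 + 91.00·49/125.01 ≈ 86.67, so AQI = 87.
PM2.5: 293.49 ∈ [280.93, 326.41] ↔ index [151, 200].
151 + (293.49−280.93)·(200−151)/(326.41−280.93) = 151 + 12.56·49/45.48 ≈ 164.53, so AQI = 165.
Sub-indices: NO₂→249, CO→185, O₃→57, SO₂→87, PM2.5→165. Ranked high→low: 249, 185, 165, 87, 57. Second-highest sub-index = 185.

185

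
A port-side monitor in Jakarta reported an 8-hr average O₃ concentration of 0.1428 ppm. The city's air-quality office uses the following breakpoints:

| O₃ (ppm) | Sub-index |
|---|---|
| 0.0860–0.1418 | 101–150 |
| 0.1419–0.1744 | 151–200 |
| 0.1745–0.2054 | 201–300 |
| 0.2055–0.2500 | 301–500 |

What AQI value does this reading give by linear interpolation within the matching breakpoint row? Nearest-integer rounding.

152

O₃: row 0.1419–0.1744 (AQI 151–200). (200−151)·(0.1428−0.1419)/(0.1744−0.1419) + 151 = 49·0.0009/0.0325 + 151 ≈ 152.36 → 152.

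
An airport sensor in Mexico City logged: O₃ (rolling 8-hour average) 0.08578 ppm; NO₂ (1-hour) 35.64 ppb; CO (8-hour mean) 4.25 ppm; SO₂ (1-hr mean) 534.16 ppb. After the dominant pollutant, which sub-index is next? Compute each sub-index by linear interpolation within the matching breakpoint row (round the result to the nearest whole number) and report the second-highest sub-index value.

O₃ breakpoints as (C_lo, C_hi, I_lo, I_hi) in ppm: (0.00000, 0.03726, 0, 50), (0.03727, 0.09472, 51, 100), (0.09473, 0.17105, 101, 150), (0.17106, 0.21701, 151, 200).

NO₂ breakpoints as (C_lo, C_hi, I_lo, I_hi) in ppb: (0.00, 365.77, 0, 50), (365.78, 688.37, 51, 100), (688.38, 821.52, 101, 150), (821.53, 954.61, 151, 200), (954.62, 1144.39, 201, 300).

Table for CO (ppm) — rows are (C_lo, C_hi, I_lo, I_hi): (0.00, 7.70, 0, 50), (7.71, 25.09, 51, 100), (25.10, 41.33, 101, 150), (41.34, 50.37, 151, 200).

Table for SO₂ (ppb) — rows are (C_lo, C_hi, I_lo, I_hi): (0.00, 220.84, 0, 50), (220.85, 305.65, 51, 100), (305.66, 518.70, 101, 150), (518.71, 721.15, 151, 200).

O₃: 0.08578 lies in 0.03727–0.09472, so I_lo=51, I_hi=100, C_lo=0.03727, C_hi=0.09472.
(100−51)/(0.09472−0.03727) × (0.08578−0.03727) + 51 = 49/0.05745 × 0.04851 + 51 ≈ 92.37 → 92.
NO₂ 35.64: bracket 0.00–365.77 → index 0–50; slope 50/365.77, offset 35.64.
AQI = 0 + 50/365.77·35.64 ≈ 4.87 ⇒ 5.
CO 4.25: bracket 0.00–7.70 → index 0–50; slope 50/7.70, offset 4.25.
AQI = 0 + 50/7.70·4.25 ≈ 27.60 ⇒ 28.
SO₂: 534.16 lies in 518.71–721.15, so I_lo=151, I_hi=200, C_lo=518.71, C_hi=721.15.
(200−151)/(721.15−518.71) × (534.16−518.71) + 151 = 49/202.44 × 15.45 + 151 ≈ 154.74 → 155.
Sub-indices: O₃→92, NO₂→5, CO→28, SO₂→155. Ranked high→low: 155, 92, 28, 5. Second-highest sub-index = 92.

92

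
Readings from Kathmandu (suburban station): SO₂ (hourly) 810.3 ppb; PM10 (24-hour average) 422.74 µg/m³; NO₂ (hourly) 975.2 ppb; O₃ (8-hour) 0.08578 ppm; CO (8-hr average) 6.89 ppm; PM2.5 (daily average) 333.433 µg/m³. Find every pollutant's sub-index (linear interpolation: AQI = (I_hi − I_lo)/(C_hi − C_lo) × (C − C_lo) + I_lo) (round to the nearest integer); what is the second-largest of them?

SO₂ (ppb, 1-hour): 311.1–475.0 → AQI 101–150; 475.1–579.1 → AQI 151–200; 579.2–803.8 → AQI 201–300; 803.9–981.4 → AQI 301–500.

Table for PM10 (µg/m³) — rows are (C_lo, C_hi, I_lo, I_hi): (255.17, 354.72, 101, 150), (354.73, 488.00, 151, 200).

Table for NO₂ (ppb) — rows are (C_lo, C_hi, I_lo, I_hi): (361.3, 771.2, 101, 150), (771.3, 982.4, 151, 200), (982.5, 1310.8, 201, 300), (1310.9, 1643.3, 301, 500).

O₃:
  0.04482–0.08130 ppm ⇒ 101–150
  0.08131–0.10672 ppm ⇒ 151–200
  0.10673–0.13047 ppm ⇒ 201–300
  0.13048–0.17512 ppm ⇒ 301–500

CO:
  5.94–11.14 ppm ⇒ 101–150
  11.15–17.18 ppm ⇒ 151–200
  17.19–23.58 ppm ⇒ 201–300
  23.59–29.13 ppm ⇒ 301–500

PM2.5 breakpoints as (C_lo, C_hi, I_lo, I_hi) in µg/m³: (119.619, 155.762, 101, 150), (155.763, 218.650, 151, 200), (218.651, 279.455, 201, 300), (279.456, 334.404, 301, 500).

SO₂: 810.3 lies in 803.9–981.4, so I_lo=301, I_hi=500, C_lo=803.9, C_hi=981.4.
(500−301)/(981.4−803.9) × (810.3−803.9) + 301 = 199/177.5 × 6.4 + 301 ≈ 308.18 → 308.
PM10 422.74: bracket 354.73–488.00 → index 151–200; slope 49/133.27, offset 68.01.
AQI = 151 + 49/133.27·68.01 ≈ 176.01 ⇒ 176.
NO₂ 975.2: bracket 771.3–982.4 → index 151–200; slope 49/211.1, offset 203.9.
AQI = 151 + 49/211.1·203.9 ≈ 198.33 ⇒ 198.
O₃: row 0.08131–0.10672 (AQI 151–200). (200−151)·(0.08578−0.08131)/(0.10672−0.08131) + 151 = 49·0.00447/0.02541 + 151 ≈ 159.62 → 160.
CO 6.89: bracket 5.94–11.14 → index 101–150; slope 49/5.20, offset 0.95.
AQI = 101 + 49/5.20·0.95 ≈ 109.95 ⇒ 110.
PM2.5: 333.433 ∈ [279.456, 334.404] ↔ index [301, 500].
301 + (333.433−279.456)·(500−301)/(334.404−279.456) = 301 + 53.977·199/54.948 ≈ 496.48, so AQI = 496.
Sub-indices: SO₂→308, PM10→176, NO₂→198, O₃→160, CO→110, PM2.5→496. Ranked high→low: 496, 308, 198, 176, 160, 110. Second-highest sub-index = 308.

308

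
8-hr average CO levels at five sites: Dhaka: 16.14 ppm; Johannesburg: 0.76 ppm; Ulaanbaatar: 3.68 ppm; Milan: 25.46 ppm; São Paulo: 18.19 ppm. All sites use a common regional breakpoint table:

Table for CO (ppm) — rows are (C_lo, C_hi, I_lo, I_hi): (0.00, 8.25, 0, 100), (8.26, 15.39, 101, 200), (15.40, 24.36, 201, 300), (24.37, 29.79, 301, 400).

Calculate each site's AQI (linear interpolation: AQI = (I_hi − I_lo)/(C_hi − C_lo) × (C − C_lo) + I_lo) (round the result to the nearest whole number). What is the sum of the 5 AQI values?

816

Dhaka: row 15.40–24.36 (AQI 201–300). (300−201)·(16.14−15.40)/(24.36−15.40) + 201 = 99·0.74/8.96 + 201 ≈ 209.18 → 209.
Johannesburg: row 0.00–8.25 (AQI 0–100). (100−0)·(0.76−0.00)/(8.25−0.00) + 0 = 100·0.76/8.25 + 0 ≈ 9.21 → 9.
Ulaanbaatar: row 0.00–8.25 (AQI 0–100). (100−0)·(3.68−0.00)/(8.25−0.00) + 0 = 100·3.68/8.25 + 0 ≈ 44.61 → 45.
Milan: 25.46 lies in 24.37–29.79, so I_lo=301, I_hi=400, C_lo=24.37, C_hi=29.79.
(400−301)/(29.79−24.37) × (25.46−24.37) + 301 = 99/5.42 × 1.09 + 301 ≈ 320.91 → 321.
São Paulo: 18.19 ∈ [15.40, 24.36] ↔ index [201, 300].
201 + (18.19−15.40)·(300−201)/(24.36−15.40) = 201 + 2.79·99/8.96 ≈ 231.83, so AQI = 232.
AQIs: Dhaka=209, Johannesburg=9, Ulaanbaatar=45, Milan=321, São Paulo=232. Sum = 209 + 9 + 45 + 321 + 232 = 816.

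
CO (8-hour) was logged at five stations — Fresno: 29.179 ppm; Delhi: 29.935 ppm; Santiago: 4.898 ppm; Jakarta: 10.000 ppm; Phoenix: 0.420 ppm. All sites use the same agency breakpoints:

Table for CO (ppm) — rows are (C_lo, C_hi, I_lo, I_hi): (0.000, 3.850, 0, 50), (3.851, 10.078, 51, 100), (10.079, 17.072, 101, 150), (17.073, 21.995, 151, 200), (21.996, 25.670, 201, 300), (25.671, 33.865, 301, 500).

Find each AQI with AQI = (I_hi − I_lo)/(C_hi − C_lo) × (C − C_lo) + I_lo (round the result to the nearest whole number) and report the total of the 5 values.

Fresno 29.179: bracket 25.671–33.865 → index 301–500; slope 199/8.194, offset 3.508.
AQI = 301 + 199/8.194·3.508 ≈ 386.20 ⇒ 386.
Delhi: row 25.671–33.865 (AQI 301–500). (500−301)·(29.935−25.671)/(33.865−25.671) + 301 = 199·4.264/8.194 + 301 ≈ 404.56 → 405.
Santiago 4.898: bracket 3.851–10.078 → index 51–100; slope 49/6.227, offset 1.047.
AQI = 51 + 49/6.227·1.047 ≈ 59.24 ⇒ 59.
Jakarta: 10.000 ∈ [3.851, 10.078] ↔ index [51, 100].
51 + (10.000−3.851)·(100−51)/(10.078−3.851) = 51 + 6.149·49/6.227 ≈ 99.39, so AQI = 99.
Phoenix: 0.420 ∈ [0.000, 3.850] ↔ index [0, 50].
0 + (0.420−0.000)·(50−0)/(3.850−0.000) = 0 + 0.420·50/3.850 ≈ 5.45, so AQI = 5.
AQIs: Fresno=386, Delhi=405, Santiago=59, Jakarta=99, Phoenix=5. Sum = 386 + 405 + 59 + 99 + 5 = 954.

954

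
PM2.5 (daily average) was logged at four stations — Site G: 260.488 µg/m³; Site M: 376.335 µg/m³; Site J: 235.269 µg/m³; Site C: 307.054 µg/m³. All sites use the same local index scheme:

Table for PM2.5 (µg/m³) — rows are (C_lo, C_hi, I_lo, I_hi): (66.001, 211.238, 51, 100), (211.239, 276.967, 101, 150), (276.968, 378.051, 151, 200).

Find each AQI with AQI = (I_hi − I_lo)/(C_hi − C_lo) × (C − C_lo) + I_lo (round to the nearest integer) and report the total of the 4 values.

622

Site G 260.488: bracket 211.239–276.967 → index 101–150; slope 49/65.728, offset 49.249.
AQI = 101 + 49/65.728·49.249 ≈ 137.71 ⇒ 138.
Site M: 376.335 ∈ [276.968, 378.051] ↔ index [151, 200].
151 + (376.335−276.968)·(200−151)/(378.051−276.968) = 151 + 99.367·49/101.083 ≈ 199.17, so AQI = 199.
Site J: 235.269 ∈ [211.239, 276.967] ↔ index [101, 150].
101 + (235.269−211.239)·(150−101)/(276.967−211.239) = 101 + 24.030·49/65.728 ≈ 118.91, so AQI = 119.
Site C: row 276.968–378.051 (AQI 151–200). (200−151)·(307.054−276.968)/(378.051−276.968) + 151 = 49·30.086/101.083 + 151 ≈ 165.58 → 166.
AQIs: Site G=138, Site M=199, Site J=119, Site C=166. Sum = 138 + 199 + 119 + 166 = 622.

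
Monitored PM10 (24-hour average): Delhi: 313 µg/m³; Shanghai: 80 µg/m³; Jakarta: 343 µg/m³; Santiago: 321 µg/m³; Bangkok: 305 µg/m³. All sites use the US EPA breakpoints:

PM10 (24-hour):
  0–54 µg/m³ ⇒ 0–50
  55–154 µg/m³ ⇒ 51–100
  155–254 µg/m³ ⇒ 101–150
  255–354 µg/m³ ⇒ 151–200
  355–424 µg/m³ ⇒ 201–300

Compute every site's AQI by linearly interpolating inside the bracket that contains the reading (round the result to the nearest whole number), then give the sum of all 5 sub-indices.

798

Delhi: 313 ∈ [255, 354] ↔ index [151, 200].
151 + (313−255)·(200−151)/(354−255) = 151 + 58·49/99 ≈ 179.71, so AQI = 180.
Shanghai: row 55–154 (AQI 51–100). (100−51)·(80−55)/(154−55) + 51 = 49·25/99 + 51 ≈ 63.37 → 63.
Jakarta: 343 lies in 255–354, so I_lo=151, I_hi=200, C_lo=255, C_hi=354.
(200−151)/(354−255) × (343−255) + 151 = 49/99 × 88 + 151 ≈ 194.56 → 195.
Santiago 321: bracket 255–354 → index 151–200; slope 49/99, offset 66.
AQI = 151 + 49/99·66 ≈ 183.67 ⇒ 184.
Bangkok: 305 lies in 255–354, so I_lo=151, I_hi=200, C_lo=255, C_hi=354.
(200−151)/(354−255) × (305−255) + 151 = 49/99 × 50 + 151 ≈ 175.75 → 176.
AQIs: Delhi=180, Shanghai=63, Jakarta=195, Santiago=184, Bangkok=176. Sum = 180 + 63 + 195 + 184 + 176 = 798.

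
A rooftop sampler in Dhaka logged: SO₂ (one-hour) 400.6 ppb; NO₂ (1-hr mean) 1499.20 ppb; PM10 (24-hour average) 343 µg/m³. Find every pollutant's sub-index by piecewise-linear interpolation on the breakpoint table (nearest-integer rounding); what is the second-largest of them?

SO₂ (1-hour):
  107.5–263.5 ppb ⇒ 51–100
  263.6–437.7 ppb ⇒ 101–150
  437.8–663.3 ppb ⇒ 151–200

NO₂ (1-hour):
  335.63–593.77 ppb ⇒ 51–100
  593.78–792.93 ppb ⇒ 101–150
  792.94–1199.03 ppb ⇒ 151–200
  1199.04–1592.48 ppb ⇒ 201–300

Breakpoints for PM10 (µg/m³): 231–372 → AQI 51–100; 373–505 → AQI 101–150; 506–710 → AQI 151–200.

140

SO₂ 400.6: bracket 263.6–437.7 → index 101–150; slope 49/174.1, offset 137.0.
AQI = 101 + 49/174.1·137.0 ≈ 139.56 ⇒ 140.
NO₂: 1499.20 ∈ [1199.04, 1592.48] ↔ index [201, 300].
201 + (1499.20−1199.04)·(300−201)/(1592.48−1199.04) = 201 + 300.16·99/393.44 ≈ 276.53, so AQI = 277.
PM10 343: bracket 231–372 → index 51–100; slope 49/141, offset 112.
AQI = 51 + 49/141·112 ≈ 89.92 ⇒ 90.
Sub-indices: SO₂→140, NO₂→277, PM10→90. Ranked high→low: 277, 140, 90. Second-highest sub-index = 140.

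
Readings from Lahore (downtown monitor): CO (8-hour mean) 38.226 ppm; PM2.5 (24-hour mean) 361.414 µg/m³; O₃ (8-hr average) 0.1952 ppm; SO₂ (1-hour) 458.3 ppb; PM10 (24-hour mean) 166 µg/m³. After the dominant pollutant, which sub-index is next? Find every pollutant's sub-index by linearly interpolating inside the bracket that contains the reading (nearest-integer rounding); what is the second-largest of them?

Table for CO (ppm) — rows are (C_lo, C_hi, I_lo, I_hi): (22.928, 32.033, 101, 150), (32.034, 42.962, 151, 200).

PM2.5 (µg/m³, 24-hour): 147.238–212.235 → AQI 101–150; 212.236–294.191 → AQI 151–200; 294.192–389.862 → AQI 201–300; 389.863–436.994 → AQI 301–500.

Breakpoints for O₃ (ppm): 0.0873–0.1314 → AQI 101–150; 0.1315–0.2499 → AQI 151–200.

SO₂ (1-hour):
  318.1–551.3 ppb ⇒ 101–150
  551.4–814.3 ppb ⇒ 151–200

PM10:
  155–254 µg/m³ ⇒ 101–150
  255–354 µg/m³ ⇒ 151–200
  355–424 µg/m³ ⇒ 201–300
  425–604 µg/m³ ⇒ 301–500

179

CO: 38.226 lies in 32.034–42.962, so I_lo=151, I_hi=200, C_lo=32.034, C_hi=42.962.
(200−151)/(42.962−32.034) × (38.226−32.034) + 151 = 49/10.928 × 6.192 + 151 ≈ 178.76 → 179.
PM2.5: 361.414 lies in 294.192–389.862, so I_lo=201, I_hi=300, C_lo=294.192, C_hi=389.862.
(300−201)/(389.862−294.192) × (361.414−294.192) + 201 = 99/95.670 × 67.222 + 201 ≈ 270.56 → 271.
O₃: 0.1952 lies in 0.1315–0.2499, so I_lo=151, I_hi=200, C_lo=0.1315, C_hi=0.2499.
(200−151)/(0.2499−0.1315) × (0.1952−0.1315) + 151 = 49/0.1184 × 0.0637 + 151 ≈ 177.36 → 177.
SO₂ 458.3: bracket 318.1–551.3 → index 101–150; slope 49/233.2, offset 140.2.
AQI = 101 + 49/233.2·140.2 ≈ 130.46 ⇒ 130.
PM10: 166 ∈ [155, 254] ↔ index [101, 150].
101 + (166−155)·(150−101)/(254−155) = 101 + 11·49/99 ≈ 106.44, so AQI = 106.
Sub-indices: CO→179, PM2.5→271, O₃→177, SO₂→130, PM10→106. Ranked high→low: 271, 179, 177, 130, 106. Second-highest sub-index = 179.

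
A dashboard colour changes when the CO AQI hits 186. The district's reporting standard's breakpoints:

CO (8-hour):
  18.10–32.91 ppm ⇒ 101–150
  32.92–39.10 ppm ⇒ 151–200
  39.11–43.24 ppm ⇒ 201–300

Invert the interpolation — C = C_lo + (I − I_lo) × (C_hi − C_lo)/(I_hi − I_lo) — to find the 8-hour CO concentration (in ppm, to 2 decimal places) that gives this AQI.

37.33

AQI 186 lies in the 151–200 band, which corresponds to 32.92–39.10 ppm.
C = 32.92 + (186−151)×(39.10−32.92)/(200−151) = 32.92 + 35×6.18/49 ≈ 37.3343 ppm → 37.33 ppm to 2 dp.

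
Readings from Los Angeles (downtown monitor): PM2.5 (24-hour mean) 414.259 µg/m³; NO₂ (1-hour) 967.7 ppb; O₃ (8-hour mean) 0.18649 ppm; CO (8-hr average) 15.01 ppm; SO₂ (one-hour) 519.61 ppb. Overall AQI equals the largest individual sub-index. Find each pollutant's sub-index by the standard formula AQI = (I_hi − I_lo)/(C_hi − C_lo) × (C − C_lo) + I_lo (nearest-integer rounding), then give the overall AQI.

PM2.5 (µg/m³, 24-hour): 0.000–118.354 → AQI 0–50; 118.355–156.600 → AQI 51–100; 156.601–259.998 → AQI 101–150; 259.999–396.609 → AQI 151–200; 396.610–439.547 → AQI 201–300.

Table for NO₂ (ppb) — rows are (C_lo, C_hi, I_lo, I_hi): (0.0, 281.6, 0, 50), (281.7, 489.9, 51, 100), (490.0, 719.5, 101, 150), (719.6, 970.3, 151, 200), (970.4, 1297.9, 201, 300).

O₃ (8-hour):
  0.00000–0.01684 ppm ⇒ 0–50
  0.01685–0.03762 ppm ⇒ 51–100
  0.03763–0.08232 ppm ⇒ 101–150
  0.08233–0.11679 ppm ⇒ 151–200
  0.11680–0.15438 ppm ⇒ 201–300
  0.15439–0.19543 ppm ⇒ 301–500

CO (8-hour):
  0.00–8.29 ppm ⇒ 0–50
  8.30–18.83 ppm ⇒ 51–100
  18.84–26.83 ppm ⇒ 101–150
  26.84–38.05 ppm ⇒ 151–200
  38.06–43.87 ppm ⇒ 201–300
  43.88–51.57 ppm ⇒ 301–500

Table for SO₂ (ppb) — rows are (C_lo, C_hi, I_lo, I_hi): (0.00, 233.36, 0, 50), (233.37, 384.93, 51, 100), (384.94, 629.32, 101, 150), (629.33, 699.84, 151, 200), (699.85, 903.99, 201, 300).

PM2.5: 414.259 ∈ [396.610, 439.547] ↔ index [201, 300].
201 + (414.259−396.610)·(300−201)/(439.547−396.610) = 201 + 17.649·99/42.937 ≈ 241.69, so AQI = 242.
NO₂: 967.7 lies in 719.6–970.3, so I_lo=151, I_hi=200, C_lo=719.6, C_hi=970.3.
(200−151)/(970.3−719.6) × (967.7−719.6) + 151 = 49/250.7 × 248.1 + 151 ≈ 199.49 → 199.
O₃ 0.18649: bracket 0.15439–0.19543 → index 301–500; slope 199/0.04104, offset 0.03210.
AQI = 301 + 199/0.04104·0.03210 ≈ 456.65 ⇒ 457.
CO: 15.01 lies in 8.30–18.83, so I_lo=51, I_hi=100, C_lo=8.30, C_hi=18.83.
(100−51)/(18.83−8.30) × (15.01−8.30) + 51 = 49/10.53 × 6.71 + 51 ≈ 82.22 → 82.
SO₂: 519.61 ∈ [384.94, 629.32] ↔ index [101, 150].
101 + (519.61−384.94)·(150−101)/(629.32−384.94) = 101 + 134.67·49/244.38 ≈ 128.00, so AQI = 128.
Sub-indices: PM2.5→242, NO₂→199, O₃→457, CO→82, SO₂→128. Overall AQI = max = 457; dominant pollutant is O₃.

457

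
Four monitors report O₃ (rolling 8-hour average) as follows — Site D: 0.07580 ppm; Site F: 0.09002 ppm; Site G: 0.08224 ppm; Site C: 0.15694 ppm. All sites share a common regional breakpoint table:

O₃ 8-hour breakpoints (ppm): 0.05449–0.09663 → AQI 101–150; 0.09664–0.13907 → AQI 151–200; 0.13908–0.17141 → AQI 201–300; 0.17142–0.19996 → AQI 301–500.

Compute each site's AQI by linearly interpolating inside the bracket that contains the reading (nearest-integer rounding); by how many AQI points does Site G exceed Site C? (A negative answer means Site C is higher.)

Site D: row 0.05449–0.09663 (AQI 101–150). (150−101)·(0.07580−0.05449)/(0.09663−0.05449) + 101 = 49·0.02131/0.04214 + 101 ≈ 125.78 → 126.
Site F: 0.09002 lies in 0.05449–0.09663, so I_lo=101, I_hi=150, C_lo=0.05449, C_hi=0.09663.
(150−101)/(0.09663−0.05449) × (0.09002−0.05449) + 101 = 49/0.04214 × 0.03553 + 101 ≈ 142.31 → 142.
Site G: row 0.05449–0.09663 (AQI 101–150). (150−101)·(0.08224−0.05449)/(0.09663−0.05449) + 101 = 49·0.02775/0.04214 + 101 ≈ 133.27 → 133.
Site C: 0.15694 ∈ [0.13908, 0.17141] ↔ index [201, 300].
201 + (0.15694−0.13908)·(300−201)/(0.17141−0.13908) = 201 + 0.01786·99/0.03233 ≈ 255.69, so AQI = 256.
AQIs: Site D=126, Site F=142, Site G=133, Site C=256. Site G (133) − Site C (256) = -123.

-123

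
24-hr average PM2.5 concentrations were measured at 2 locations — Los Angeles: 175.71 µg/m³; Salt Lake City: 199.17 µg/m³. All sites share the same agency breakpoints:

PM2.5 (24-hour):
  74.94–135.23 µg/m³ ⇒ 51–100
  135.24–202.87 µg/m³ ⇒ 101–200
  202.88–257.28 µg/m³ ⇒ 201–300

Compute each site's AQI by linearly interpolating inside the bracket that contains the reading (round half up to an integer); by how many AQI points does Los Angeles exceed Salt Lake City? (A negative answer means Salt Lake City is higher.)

Los Angeles: 175.71 lies in 135.24–202.87, so I_lo=101, I_hi=200, C_lo=135.24, C_hi=202.87.
(200−101)/(202.87−135.24) × (175.71−135.24) + 101 = 99/67.63 × 40.47 + 101 ≈ 160.24 → 160.
Salt Lake City: 199.17 ∈ [135.24, 202.87] ↔ index [101, 200].
101 + (199.17−135.24)·(200−101)/(202.87−135.24) = 101 + 63.93·99/67.63 ≈ 194.58, so AQI = 195.
AQIs: Los Angeles=160, Salt Lake City=195. Los Angeles (160) − Salt Lake City (195) = -35.

-35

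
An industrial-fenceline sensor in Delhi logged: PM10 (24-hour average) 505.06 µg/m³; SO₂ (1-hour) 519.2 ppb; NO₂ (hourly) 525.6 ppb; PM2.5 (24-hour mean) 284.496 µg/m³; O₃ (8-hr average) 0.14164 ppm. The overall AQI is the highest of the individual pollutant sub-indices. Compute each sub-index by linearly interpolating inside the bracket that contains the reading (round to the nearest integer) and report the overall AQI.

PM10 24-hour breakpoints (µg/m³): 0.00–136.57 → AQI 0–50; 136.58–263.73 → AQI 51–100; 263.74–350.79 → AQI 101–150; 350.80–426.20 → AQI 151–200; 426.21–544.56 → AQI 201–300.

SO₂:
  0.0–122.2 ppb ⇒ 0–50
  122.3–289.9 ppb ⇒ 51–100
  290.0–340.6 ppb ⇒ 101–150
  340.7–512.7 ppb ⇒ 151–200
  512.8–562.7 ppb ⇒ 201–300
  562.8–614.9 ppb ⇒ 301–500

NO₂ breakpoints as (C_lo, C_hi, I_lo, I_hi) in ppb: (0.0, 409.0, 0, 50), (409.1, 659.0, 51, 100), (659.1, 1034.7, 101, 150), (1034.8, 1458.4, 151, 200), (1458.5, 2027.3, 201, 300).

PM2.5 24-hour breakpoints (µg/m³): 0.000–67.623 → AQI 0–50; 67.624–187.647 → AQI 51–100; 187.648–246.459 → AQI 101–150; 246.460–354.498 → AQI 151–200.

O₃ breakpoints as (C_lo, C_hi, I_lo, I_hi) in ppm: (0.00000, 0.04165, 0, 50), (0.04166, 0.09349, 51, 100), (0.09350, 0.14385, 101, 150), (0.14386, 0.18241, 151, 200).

267

PM10: 505.06 ∈ [426.21, 544.56] ↔ index [201, 300].
201 + (505.06−426.21)·(300−201)/(544.56−426.21) = 201 + 78.85·99/118.35 ≈ 266.96, so AQI = 267.
SO₂: row 512.8–562.7 (AQI 201–300). (300−201)·(519.2−512.8)/(562.7−512.8) + 201 = 99·6.4/49.9 + 201 ≈ 213.70 → 214.
NO₂ 525.6: bracket 409.1–659.0 → index 51–100; slope 49/249.9, offset 116.5.
AQI = 51 + 49/249.9·116.5 ≈ 73.84 ⇒ 74.
PM2.5: 284.496 lies in 246.460–354.498, so I_lo=151, I_hi=200, C_lo=246.460, C_hi=354.498.
(200−151)/(354.498−246.460) × (284.496−246.460) + 151 = 49/108.038 × 38.036 + 151 ≈ 168.25 → 168.
O₃ 0.14164: bracket 0.09350–0.14385 → index 101–150; slope 49/0.05035, offset 0.04814.
AQI = 101 + 49/0.05035·0.04814 ≈ 147.85 ⇒ 148.
Sub-indices: PM10→267, SO₂→214, NO₂→74, PM2.5→168, O₃→148. Overall AQI = max = 267; dominant pollutant is PM10.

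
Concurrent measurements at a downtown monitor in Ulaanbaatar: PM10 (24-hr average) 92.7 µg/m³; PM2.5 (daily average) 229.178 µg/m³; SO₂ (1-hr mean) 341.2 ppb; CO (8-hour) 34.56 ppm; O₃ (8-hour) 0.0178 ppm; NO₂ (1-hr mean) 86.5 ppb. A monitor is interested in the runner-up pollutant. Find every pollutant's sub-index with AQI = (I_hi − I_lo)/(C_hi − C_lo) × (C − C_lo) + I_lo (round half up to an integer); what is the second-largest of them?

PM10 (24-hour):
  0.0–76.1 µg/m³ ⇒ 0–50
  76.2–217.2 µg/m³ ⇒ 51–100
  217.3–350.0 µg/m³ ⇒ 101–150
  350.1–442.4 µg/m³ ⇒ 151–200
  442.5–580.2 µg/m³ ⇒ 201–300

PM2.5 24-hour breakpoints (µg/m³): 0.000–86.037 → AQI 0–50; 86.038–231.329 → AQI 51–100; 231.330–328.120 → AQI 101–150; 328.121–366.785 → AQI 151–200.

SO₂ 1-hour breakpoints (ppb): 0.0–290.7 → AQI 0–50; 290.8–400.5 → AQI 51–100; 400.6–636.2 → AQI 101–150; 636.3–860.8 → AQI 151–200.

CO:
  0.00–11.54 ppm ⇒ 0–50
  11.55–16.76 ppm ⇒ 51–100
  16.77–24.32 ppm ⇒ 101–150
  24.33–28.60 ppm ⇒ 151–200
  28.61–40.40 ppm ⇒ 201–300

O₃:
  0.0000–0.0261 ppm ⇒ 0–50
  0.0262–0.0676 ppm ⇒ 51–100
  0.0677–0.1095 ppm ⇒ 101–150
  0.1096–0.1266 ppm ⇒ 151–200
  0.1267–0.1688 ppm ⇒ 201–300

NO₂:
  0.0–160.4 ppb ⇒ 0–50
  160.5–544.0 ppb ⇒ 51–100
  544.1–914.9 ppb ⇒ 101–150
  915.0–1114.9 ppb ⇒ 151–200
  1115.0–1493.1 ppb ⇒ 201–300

PM10: 92.7 lies in 76.2–217.2, so I_lo=51, I_hi=100, C_lo=76.2, C_hi=217.2.
(100−51)/(217.2−76.2) × (92.7−76.2) + 51 = 49/141.0 × 16.5 + 51 ≈ 56.73 → 57.
PM2.5: 229.178 lies in 86.038–231.329, so I_lo=51, I_hi=100, C_lo=86.038, C_hi=231.329.
(100−51)/(231.329−86.038) × (229.178−86.038) + 51 = 49/145.291 × 143.140 + 51 ≈ 99.27 → 99.
SO₂: 341.2 ∈ [290.8, 400.5] ↔ index [51, 100].
51 + (341.2−290.8)·(100−51)/(400.5−290.8) = 51 + 50.4·49/109.7 ≈ 73.51, so AQI = 74.
CO: row 28.61–40.40 (AQI 201–300). (300−201)·(34.56−28.61)/(40.40−28.61) + 201 = 99·5.95/11.79 + 201 ≈ 250.96 → 251.
O₃: 0.0178 ∈ [0.0000, 0.0261] ↔ index [0, 50].
0 + (0.0178−0.0000)·(50−0)/(0.0261−0.0000) = 0 + 0.0178·50/0.0261 ≈ 34.10, so AQI = 34.
NO₂ 86.5: bracket 0.0–160.4 → index 0–50; slope 50/160.4, offset 86.5.
AQI = 0 + 50/160.4·86.5 ≈ 26.96 ⇒ 27.
Sub-indices: PM10→57, PM2.5→99, SO₂→74, CO→251, O₃→34, NO₂→27. Ranked high→low: 251, 99, 74, 57, 34, 27. Second-highest sub-index = 99.

99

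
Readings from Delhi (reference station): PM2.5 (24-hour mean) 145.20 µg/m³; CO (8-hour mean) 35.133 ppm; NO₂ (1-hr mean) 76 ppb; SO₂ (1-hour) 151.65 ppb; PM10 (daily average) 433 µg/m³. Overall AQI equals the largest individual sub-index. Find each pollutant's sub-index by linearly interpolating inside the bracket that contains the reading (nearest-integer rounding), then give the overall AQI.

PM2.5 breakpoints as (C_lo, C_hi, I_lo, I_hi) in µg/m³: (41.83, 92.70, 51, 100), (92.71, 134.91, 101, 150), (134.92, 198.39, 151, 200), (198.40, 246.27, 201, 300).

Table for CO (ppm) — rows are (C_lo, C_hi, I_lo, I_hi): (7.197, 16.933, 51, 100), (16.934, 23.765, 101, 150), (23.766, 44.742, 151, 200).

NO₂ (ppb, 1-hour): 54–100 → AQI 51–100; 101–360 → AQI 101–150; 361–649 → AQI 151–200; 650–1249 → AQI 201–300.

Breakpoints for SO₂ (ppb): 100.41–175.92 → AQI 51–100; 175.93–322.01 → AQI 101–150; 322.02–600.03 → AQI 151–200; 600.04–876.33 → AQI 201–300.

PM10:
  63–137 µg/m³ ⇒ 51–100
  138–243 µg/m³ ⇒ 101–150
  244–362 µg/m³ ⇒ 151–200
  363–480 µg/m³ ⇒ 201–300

PM2.5 145.20: bracket 134.92–198.39 → index 151–200; slope 49/63.47, offset 10.28.
AQI = 151 + 49/63.47·10.28 ≈ 158.94 ⇒ 159.
CO: 35.133 ∈ [23.766, 44.742] ↔ index [151, 200].
151 + (35.133−23.766)·(200−151)/(44.742−23.766) = 151 + 11.367·49/20.976 ≈ 177.55, so AQI = 178.
NO₂: 76 ∈ [54, 100] ↔ index [51, 100].
51 + (76−54)·(100−51)/(100−54) = 51 + 22·49/46 ≈ 74.43, so AQI = 74.
SO₂: row 100.41–175.92 (AQI 51–100). (100−51)·(151.65−100.41)/(175.92−100.41) + 51 = 49·51.24/75.51 + 51 ≈ 84.25 → 84.
PM10 433: bracket 363–480 → index 201–300; slope 99/117, offset 70.
AQI = 201 + 99/117·70 ≈ 260.23 ⇒ 260.
Sub-indices: PM2.5→159, CO→178, NO₂→74, SO₂→84, PM10→260. Overall AQI = max = 260; dominant pollutant is PM10.

260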